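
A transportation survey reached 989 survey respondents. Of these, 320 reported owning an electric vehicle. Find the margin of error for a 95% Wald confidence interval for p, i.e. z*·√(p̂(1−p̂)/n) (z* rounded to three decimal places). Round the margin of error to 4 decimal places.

With x = 320 successes in n = 989, p̂ = 0.32356.
SE = √(p̂(1−p̂)/n) = √(0.218869/989) = 0.014876.
The 95% critical value is z* = 1.960.
ME = 1.960·0.014876 = 0.0292.

ME = 0.0292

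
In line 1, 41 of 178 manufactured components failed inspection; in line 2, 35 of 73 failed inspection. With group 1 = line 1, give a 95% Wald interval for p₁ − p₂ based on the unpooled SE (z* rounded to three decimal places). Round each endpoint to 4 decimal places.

(-0.3793, -0.1189)

p̂₁ = 41/178 = 0.23034, p̂₂ = 35/73 = 0.47945; p̂₁ − p̂₂ = -0.24911.
Unpooled SE = √(p̂₁(1−p̂₁)/n₁ + p̂₂(1−p̂₂)/n₂) = √(0.000995966 + 0.003418874) = 0.066444.
For 95% confidence, z* = 1.960. Margin = 1.960·0.066444 = 0.13023.
So the interval runs from -0.3793 to -0.1189.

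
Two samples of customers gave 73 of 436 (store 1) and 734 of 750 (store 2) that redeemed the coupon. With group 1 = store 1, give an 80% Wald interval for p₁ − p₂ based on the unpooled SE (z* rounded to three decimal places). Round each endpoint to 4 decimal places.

p̂₁ = 0.16743, p̂₂ = 0.97867, so the observed difference is -0.81124.
SE = √(0.000319720 + 0.000027838) = √0.000347558 = 0.018643.
The 80% critical value is z* = 1.282. Margin of error = 0.02390.
CI: -0.81124 ± 0.02390 = (-0.8351, -0.7873).

(-0.8351, -0.7873)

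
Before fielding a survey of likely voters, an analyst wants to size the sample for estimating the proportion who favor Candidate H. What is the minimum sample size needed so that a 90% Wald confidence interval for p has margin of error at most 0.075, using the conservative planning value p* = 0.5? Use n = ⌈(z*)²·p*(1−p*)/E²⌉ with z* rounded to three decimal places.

n = 121

For 90% confidence, z* = 1.645.
p*(1−p*) = 0.2500.
Required n before rounding: 2.706025 × 0.2500 / 0.075² = 120.268.
Rounding up, n = 121.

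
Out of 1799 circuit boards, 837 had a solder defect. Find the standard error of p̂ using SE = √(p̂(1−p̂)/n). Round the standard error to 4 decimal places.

SE = 0.0118

Sample proportion p̂ = 837/1799 = 0.46526.
p̂(1−p̂) = 0.46526·0.53474 = 0.248793.
SE = √(0.248793/1799) = √0.000138295 = 0.0118.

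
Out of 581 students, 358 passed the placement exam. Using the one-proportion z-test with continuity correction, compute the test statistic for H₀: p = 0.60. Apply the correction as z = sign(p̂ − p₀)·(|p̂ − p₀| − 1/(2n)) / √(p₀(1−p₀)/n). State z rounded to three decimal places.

z = 0.754

The sample proportion is 358/581 = 0.61618. p̂ − p₀ = 0.016179.
Continuity correction 1/(2n) = 1/1162 = 0.000861.
Corrected numerator: |0.016179| − 0.000861 = 0.015318.
SE₀ = √(0.60·0.40/581) = 0.020324.
z = +0.015318/0.020324 = 0.754.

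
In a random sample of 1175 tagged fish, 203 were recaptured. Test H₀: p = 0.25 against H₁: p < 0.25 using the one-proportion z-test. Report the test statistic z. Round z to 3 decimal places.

z = -6.114

p̂ = 203/1175 = 0.17277.
SE₀ = √(0.25·0.75/1175) = 0.012632.
Test statistic: z = -0.07723/0.012632 = -6.114.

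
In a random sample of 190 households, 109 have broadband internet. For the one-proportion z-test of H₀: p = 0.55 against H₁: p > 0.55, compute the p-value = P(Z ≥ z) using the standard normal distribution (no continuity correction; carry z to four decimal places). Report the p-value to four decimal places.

p-value = 0.2558

Sample proportion p̂ = 109/190 = 0.57368.
SE₀ = √(0.55·0.45/190) = 0.036092.
z = (p̂ − p₀)/SE = (109/190 − 0.55)/0.036092 ≈ 0.6562.
From the standard normal, P(Z ≥ z) = 0.2558.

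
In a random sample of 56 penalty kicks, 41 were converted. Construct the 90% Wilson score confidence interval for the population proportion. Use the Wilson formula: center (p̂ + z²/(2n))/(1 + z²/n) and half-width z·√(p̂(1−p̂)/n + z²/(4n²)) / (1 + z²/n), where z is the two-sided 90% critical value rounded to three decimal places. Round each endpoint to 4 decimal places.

Here p̂ = 41/56 = 0.73214 and z = 1.645 (z² = 2.706025).
Denominator 1 + z²/n = 1 + 2.706025/56 = 1.048322.
Center = (0.73214 + 0.024161)/1.048322 = 0.72144.
Radicand: p̂(1−p̂)/n + z²/(4n²) = 0.003501959 + 0.000215723 = 0.003717682.
Half-width = 1.645·√0.003717682/1.048322 = 0.09568.
CI: 0.72144 ± 0.09568 = (0.6258, 0.8171).

(0.6258, 0.8171)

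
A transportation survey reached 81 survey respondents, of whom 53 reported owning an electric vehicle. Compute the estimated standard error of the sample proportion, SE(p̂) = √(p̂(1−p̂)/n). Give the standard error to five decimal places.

SE = 0.05284

With x = 53 successes in n = 81, p̂ = 0.65432.
p̂(1−p̂) = 0.65432·0.34568 = 0.226185.
SE = √(0.226185/81) = √0.002792407 = 0.05284.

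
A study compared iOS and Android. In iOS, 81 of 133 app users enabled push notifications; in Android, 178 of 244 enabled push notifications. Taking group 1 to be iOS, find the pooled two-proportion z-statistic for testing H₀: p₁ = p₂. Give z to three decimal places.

p̂₁ = 81/133 = 0.60902, p̂₂ = 178/244 = 0.72951.
Pooling: p̂ = 259/377 = 0.68700.
Pooled SE = √[0.2150300·0.01161716] ≈ 0.049980.
z = (p̂₁ − p̂₂)/SE = (0.60902 − 0.72951)/0.049980 = -0.12049/0.049980 = -2.411.

z = -2.411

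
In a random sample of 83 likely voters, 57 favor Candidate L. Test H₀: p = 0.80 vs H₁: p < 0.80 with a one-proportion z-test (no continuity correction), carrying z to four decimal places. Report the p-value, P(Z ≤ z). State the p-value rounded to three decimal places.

With x = 57 successes in n = 83, p̂ = 0.68675.
Null standard error: √(0.80·0.20/83) = √0.001927711 = 0.043906.
Test statistic (full precision, shown to 4 dp): z = (57/83 − 0.80)/SE₀ ≈ -2.5795.
From the standard normal, P(Z ≤ z) = 0.005.

p-value = 0.005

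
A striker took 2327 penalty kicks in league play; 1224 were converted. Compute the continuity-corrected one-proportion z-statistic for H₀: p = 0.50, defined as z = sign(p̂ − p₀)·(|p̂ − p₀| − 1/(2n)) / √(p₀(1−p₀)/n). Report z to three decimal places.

Sample proportion p̂ = 1224/2327 = 0.52600. p̂ − p₀ = 0.025999.
1/(2n) = 0.000215.
Corrected numerator: |0.025999| − 0.000215 = 0.025784.
SE₀ = √(0.50·0.50/2327) = 0.010365.
z = (+)0.025784/0.010365 = 2.488.

z = 2.488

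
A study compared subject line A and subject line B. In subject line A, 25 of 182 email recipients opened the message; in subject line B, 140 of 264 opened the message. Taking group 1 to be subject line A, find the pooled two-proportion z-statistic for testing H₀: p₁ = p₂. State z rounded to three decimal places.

z = -8.448

Sample proportions: p̂₁ = 25/182 = 0.13736 and p̂₂ = 140/264 = 0.53030.
Pooling: p̂ = 165/446 = 0.36996.
Pooled SE = √[0.2330883·0.00928238] ≈ 0.046515.
z = -0.39294/0.046515 = -8.448.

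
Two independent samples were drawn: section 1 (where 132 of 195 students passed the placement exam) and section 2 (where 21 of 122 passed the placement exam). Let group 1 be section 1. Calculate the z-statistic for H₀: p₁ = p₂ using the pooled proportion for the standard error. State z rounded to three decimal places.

Sample proportions: p̂₁ = 132/195 = 0.67692 and p̂₂ = 21/122 = 0.17213.
Pooled p̂ = (132+21)/(195+122) = 153/317 = 0.48265.
Pooled SE = √[0.2496990·0.01332493] ≈ 0.057682.
z = (p̂₁ − p̂₂)/SE = (0.67692 − 0.17213)/0.057682 = 0.50479/0.057682 = 8.751.

z = 8.751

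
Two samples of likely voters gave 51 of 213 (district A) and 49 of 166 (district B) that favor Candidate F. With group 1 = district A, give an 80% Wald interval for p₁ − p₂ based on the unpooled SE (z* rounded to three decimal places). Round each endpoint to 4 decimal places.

p̂₁ = 0.23944, p̂₂ = 0.29518, so the observed difference is -0.05574.
Unpooled SE = √(p̂₁(1−p̂₁)/n₁ + p̂₂(1−p̂₂)/n₂) = √(0.000854961 + 0.001253308) = 0.045916.
The 80% critical value is z* = 1.282. Margin = 1.282·0.045916 = 0.05886.
Interval: -0.05574 ± 0.05886 → (-0.1146, 0.0031).

(-0.1146, 0.0031)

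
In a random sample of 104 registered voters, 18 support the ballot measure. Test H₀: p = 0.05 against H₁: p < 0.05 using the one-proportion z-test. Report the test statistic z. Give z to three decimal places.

z = 5.759

With x = 18 successes in n = 104, p̂ = 0.17308.
Null standard error: √(0.05·0.95/104) = √0.000456731 = 0.021371.
Test statistic: z = 0.12308/0.021371 = 5.759.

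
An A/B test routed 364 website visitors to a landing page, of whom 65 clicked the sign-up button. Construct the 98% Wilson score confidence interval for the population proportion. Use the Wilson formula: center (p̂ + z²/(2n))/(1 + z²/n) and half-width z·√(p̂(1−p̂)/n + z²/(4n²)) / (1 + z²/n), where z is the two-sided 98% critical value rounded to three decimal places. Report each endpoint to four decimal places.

p̂ = 65/364 = 0.17857; z = 2.326, so z² = 5.410276.
Denominator 1 + z²/n = 1 + 5.410276/364 = 1.014863.
Adjusted center: (0.17857 + z²/(2n))/1.014863 = 0.18328.
Radicand: p̂(1−p̂)/n + z²/(4n²) = 0.000402977 + 0.000010208 = 0.000413185.
Half-width = z·√(radicand)/denom = 2.326·0.020327/1.014863 = 0.04659.
CI: 0.18328 ± 0.04659 = (0.1367, 0.2299).

(0.1367, 0.2299)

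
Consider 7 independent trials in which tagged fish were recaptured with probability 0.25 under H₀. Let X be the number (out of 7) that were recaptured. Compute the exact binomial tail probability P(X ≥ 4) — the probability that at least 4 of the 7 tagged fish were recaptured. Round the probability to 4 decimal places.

X ~ Binomial(n=7, p=0.25).
P(X ≥ 4) = C(7,4)·0.25^4·0.75^3 + C(7,5)·0.25^5·0.75^2 + C(7,6)·0.25^6·0.75^1 + C(7,7)·0.25^7·0.75^0.
= 0.057678 + 0.011536 + 0.001282 + 0.000061 = 0.0706.

P = 0.0706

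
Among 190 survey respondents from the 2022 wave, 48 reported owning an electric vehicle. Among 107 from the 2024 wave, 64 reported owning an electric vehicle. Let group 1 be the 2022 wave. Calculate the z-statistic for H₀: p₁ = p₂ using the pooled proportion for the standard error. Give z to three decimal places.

z = -5.898

p̂₁ = 48/190 = 0.25263, p̂₂ = 64/107 = 0.59813.
Pooling: p̂ = 112/297 = 0.37710.
Pooled SE = √[0.2348967·0.01460895] ≈ 0.058580.
z = (p̂₁ − p̂₂)/SE = (0.25263 − 0.59813)/0.058580 = -0.34550/0.058580 = -5.898.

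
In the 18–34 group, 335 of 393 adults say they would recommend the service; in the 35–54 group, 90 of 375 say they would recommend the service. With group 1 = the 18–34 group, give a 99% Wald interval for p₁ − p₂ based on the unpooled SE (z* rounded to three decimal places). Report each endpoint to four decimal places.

(0.5393, 0.6856)

p̂₁ = 0.85242, p̂₂ = 0.24000, so the observed difference is 0.61242.
SE = √(0.000320107 + 0.000486400) = √0.000806507 = 0.028399.
The 99% critical value is z* = 2.576. Margin = 2.576·0.028399 = 0.07316.
CI: 0.61242 ± 0.07316 = (0.5393, 0.6856).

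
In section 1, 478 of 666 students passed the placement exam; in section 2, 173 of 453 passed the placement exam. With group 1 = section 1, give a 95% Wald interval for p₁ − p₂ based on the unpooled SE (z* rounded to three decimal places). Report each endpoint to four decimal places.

(0.2795, 0.3921)

p̂₁ = 0.71772, p̂₂ = 0.38190, so the observed difference is 0.33582.
Unpooled SE = √(p̂₁(1−p̂₁)/n₁ + p̂₂(1−p̂₂)/n₂) = √(0.000304203 + 0.000521086) = 0.028728.
For 95% confidence, z* = 1.960. Margin of error = 0.05631.
So the interval runs from 0.2795 to 0.3921.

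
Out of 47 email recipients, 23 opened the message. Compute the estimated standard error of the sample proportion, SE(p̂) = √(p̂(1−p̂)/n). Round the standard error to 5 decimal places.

SE = 0.07292

With x = 23 successes in n = 47, p̂ = 0.48936.
p̂(1−p̂) = 0.48936·0.51064 = 0.249887.
Dividing by n and taking the root: √0.005316745 = 0.07292.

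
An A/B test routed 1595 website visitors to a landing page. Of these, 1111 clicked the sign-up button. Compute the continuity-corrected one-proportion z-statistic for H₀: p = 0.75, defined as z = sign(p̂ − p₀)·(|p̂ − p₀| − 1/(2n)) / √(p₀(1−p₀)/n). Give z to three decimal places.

p̂ = 1111/1595 = 0.69655. p̂ − p₀ = -0.053448.
Continuity correction 1/(2n) = 1/3190 = 0.000313.
Corrected numerator: |-0.053448| − 0.000313 = 0.053135.
SE₀ = √(0.75·0.25/1595) = 0.010842.
z = (−)0.053135/0.010842 = -4.901.

z = -4.901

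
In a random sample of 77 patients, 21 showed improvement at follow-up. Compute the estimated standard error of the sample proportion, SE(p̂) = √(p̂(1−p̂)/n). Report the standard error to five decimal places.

Sample proportion p̂ = 21/77 = 0.27273.
p̂(1−p̂) = 0.27273·0.72727 = 0.198348.
SE = √(0.198348/77) = 0.05075.

SE = 0.05075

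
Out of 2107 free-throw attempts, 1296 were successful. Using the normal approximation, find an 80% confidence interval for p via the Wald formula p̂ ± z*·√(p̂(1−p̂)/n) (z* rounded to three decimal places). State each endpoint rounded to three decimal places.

(0.602, 0.629)

p̂ = 1296/2107 = 0.61509.
SE = √(p̂(1−p̂)/n) = √(0.236754/2107) = 0.010600.
z* = 1.282 at the 80% level.
Margin = 1.282·0.010600 = 0.01359.
Interval: 0.61509 ± 0.01359 → (0.602, 0.629).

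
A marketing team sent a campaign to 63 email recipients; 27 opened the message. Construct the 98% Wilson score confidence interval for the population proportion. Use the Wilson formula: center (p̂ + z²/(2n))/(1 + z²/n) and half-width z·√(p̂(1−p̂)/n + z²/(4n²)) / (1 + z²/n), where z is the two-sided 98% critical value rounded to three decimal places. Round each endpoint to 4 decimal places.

(0.2949, 0.5735)

Here p̂ = 27/63 = 0.42857 and z = 2.326 (z² = 5.410276).
1 + z²/n = 1.085877.
Adjusted center: (0.42857 + z²/(2n))/1.085877 = 0.43422.
Radicand: p̂(1−p̂)/n + z²/(4n²) = 0.003887269 + 0.000340783 = 0.004228052.
Half-width = z·√(radicand)/denom = 2.326·0.065023/1.085877 = 0.13928.
So the interval runs from 0.2949 to 0.5735.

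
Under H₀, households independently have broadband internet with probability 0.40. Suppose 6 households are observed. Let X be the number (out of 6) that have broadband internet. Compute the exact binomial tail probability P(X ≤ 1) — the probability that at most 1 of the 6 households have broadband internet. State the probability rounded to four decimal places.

X ~ Binomial(n=6, p=0.40).
P(X ≤ 1) = C(6,0)·0.40^0·0.60^6 + C(6,1)·0.40^1·0.60^5.
= 0.046656 + 0.186624 = 0.2333.

P = 0.2333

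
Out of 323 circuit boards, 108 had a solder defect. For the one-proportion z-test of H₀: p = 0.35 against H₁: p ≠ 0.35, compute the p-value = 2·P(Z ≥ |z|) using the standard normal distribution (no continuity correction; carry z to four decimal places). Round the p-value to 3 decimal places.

Sample proportion p̂ = 108/323 = 0.33437.
Null standard error: √(0.35·0.65/323) = √0.000704334 = 0.026539.
Test statistic (full precision, shown to 4 dp): z = (108/323 − 0.35)/SE₀ ≈ -0.5891.
p-value = 2·P(Z ≥ |z|) with z = -0.5891 → 0.556.

p-value = 0.556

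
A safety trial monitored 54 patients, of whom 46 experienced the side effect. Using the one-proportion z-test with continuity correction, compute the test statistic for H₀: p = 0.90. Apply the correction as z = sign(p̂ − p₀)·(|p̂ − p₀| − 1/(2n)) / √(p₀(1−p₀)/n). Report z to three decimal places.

Sample proportion p̂ = 46/54 = 0.85185. p̂ − p₀ = -0.048148.
1/(2n) = 0.009259.
Corrected numerator: |-0.048148| − 0.009259 = 0.038889.
SE₀ = √(0.90·0.10/54) = 0.040825.
z = −0.038889/0.040825 = -0.953.

z = -0.953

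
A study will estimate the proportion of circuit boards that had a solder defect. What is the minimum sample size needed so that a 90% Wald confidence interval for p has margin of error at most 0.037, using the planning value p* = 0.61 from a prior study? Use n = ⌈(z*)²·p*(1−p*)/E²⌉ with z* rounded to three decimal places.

The 90% critical value is z* = 1.645.
p*(1−p*) = 0.61·0.39 = 0.2379.
(z*)²·p*(1−p*)/E² = 2.706025·0.2379/0.001369 = 470.243.
Rounding up, n = 471.

n = 471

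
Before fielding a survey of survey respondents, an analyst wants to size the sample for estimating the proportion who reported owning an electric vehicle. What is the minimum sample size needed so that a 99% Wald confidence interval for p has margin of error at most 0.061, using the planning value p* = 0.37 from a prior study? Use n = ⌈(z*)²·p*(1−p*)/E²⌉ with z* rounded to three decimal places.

z* = 2.576 at the 99% level.
p*(1−p*) = 0.37·0.63 = 0.2331.
Required n before rounding: 6.635776 × 0.2331 / 0.061² = 415.695.
⌈415.695⌉ = 416.

n = 416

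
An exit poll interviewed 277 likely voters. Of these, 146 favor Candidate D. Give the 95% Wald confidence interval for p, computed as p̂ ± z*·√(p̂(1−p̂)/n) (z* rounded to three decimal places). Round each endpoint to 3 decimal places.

(0.468, 0.586)

p̂ = 146/277 = 0.52708.
SE = √(p̂(1−p̂)/n) = √(0.249267/277) = 0.029998.
z* = 1.960 at the 95% level.
Margin of error: 1.960 × 0.029998 = 0.05880.
So the interval runs from 0.468 to 0.586.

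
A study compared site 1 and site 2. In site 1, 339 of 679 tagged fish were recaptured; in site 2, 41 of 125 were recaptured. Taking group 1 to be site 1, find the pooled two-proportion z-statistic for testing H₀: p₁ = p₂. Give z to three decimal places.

z = 3.525

p̂₁ = 339/679 = 0.49926, p̂₂ = 41/125 = 0.32800.
Pooled p̂ = (339+41)/(679+125) = 380/804 = 0.47264.
Pooled SE = √[0.2492513·0.00947275] ≈ 0.048591.
z = (p̂₁ − p̂₂)/SE = (0.49926 − 0.32800)/0.048591 = 0.17126/0.048591 = 3.525.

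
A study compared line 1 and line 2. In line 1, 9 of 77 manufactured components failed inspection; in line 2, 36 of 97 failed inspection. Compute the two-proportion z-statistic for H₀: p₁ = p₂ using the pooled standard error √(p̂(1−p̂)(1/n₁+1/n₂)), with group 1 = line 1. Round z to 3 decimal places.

z = -3.804

Sample proportions: p̂₁ = 9/77 = 0.11688 and p̂₂ = 36/97 = 0.37113.
Pooled p̂ = (9+36)/(77+97) = 45/174 = 0.25862.
Pooled SE = √[0.1917360·0.02329629] ≈ 0.066834.
z = (p̂₁ − p̂₂)/SE = (0.11688 − 0.37113)/0.066834 = -0.25425/0.066834 = -3.804.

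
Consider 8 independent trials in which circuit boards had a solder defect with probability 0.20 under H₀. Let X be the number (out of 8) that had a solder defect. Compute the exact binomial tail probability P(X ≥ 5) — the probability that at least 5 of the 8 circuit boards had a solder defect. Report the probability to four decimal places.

X is binomial with n = 8 and p = 0.20.
P(X ≥ 5) = C(8,5)·0.20^5·0.80^3 + C(8,6)·0.20^6·0.80^2 + C(8,7)·0.20^7·0.80^1 + C(8,8)·0.20^8·0.80^0.
= 0.009175 + 0.001147 + 0.000082 + 0.000003 = 0.0104.

P = 0.0104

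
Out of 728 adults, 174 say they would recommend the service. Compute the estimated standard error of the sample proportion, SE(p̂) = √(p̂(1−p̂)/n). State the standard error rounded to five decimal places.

SE = 0.01581

Sample proportion p̂ = 174/728 = 0.23901.
p̂(1−p̂) = 0.23901·0.76099 = 0.181884.
SE = √(0.181884/728) = 0.01581.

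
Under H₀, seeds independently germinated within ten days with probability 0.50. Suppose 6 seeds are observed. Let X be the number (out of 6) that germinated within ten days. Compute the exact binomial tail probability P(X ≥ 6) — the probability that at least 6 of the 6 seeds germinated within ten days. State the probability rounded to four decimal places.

P = 0.0156

X is binomial with n = 6 and p = 0.50.
P(X ≥ 6) = C(6,6)·0.50^6·0.50^0.
= 0.015625 = 0.0156.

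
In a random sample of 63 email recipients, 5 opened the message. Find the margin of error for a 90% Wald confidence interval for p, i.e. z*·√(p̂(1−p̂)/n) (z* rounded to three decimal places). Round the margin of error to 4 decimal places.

p̂ = 5/63 = 0.07937.
SE(p̂) = √(0.07937·0.92063/63) = 0.034056.
z* = 1.645 at the 90% level.
ME = 1.645·0.034056 = 0.0560.

ME = 0.0560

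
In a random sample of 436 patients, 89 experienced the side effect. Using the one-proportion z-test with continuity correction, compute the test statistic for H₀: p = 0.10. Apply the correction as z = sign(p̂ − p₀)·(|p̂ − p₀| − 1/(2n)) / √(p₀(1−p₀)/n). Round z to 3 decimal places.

z = 7.168

Sample proportion p̂ = 89/436 = 0.20413. p̂ − p₀ = 0.104128.
Continuity correction 1/(2n) = 1/872 = 0.001147.
Corrected numerator: |0.104128| − 0.001147 = 0.102981.
Null standard error: √(0.10·0.90/436) = √0.000206422 = 0.014367.
z = +0.102981/0.014367 = 7.168.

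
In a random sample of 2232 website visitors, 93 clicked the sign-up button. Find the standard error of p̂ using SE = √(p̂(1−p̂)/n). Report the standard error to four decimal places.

Sample proportion p̂ = 93/2232 = 0.04167.
p̂(1−p̂) = 0.04167·0.95833 = 0.039934.
SE = √(0.039934/2232) = √0.000017892 = 0.0042.

SE = 0.0042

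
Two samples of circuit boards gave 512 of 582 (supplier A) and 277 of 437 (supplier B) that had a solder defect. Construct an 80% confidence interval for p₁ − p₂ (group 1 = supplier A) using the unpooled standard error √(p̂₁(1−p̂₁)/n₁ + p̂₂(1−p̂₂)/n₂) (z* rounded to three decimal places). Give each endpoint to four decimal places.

(0.2116, 0.2801)

p̂₁ = 0.87973, p̂₂ = 0.63387, so the observed difference is 0.24586.
Unpooled SE = √(p̂₁(1−p̂₁)/n₁ + p̂₂(1−p̂₂)/n₂) = √(0.000181802 + 0.000531074) = 0.026700.
For 80% confidence, z* = 1.282. Margin of error = 0.03423.
CI: 0.24586 ± 0.03423 = (0.2116, 0.2801).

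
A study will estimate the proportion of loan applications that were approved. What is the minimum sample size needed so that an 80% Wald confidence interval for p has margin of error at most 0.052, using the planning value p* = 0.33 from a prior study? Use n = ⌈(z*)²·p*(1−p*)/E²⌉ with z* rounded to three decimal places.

For 80% confidence, z* = 1.282.
p*(1−p*) = 0.33·0.67 = 0.2211.
(z*)²·p*(1−p*)/E² = 1.643524·0.2211/0.002704 = 134.387.
Rounding up, n = 135.

n = 135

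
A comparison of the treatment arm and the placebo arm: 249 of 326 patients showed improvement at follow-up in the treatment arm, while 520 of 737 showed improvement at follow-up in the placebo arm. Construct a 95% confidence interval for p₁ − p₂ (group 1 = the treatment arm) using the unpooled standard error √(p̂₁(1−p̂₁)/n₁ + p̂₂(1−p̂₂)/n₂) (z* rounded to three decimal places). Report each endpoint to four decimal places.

(0.0016, 0.1149)

p̂₁ = 249/326 = 0.76380, p̂₂ = 520/737 = 0.70556; p̂₁ − p̂₂ = 0.05824.
Unpooled SE = √(p̂₁(1−p̂₁)/n₁ + p̂₂(1−p̂₂)/n₂) = √(0.000553398 + 0.000281878) = 0.028901.
The 95% critical value is z* = 1.960. Margin = 1.960·0.028901 = 0.05665.
CI: 0.05824 ± 0.05665 = (0.0016, 0.1149).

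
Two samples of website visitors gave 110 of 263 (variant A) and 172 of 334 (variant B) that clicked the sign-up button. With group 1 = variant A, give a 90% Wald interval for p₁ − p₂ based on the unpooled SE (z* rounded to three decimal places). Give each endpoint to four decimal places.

p̂₁ = 0.41825, p̂₂ = 0.51497, so the observed difference is -0.09672.
SE = √(0.000925160 + 0.000747832) = √0.001672992 = 0.040902.
z* = 1.645 at the 90% level. Margin of error = 0.06728.
So the interval runs from -0.1640 to -0.0294.

(-0.1640, -0.0294)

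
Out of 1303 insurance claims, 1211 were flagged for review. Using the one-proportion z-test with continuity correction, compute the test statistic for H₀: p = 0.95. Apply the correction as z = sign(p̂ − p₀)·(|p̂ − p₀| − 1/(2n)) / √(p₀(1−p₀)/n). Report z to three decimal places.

z = -3.349

With x = 1211 successes in n = 1303, p̂ = 0.92939. p̂ − p₀ = -0.020606.
Continuity correction 1/(2n) = 1/2606 = 0.000384.
Corrected numerator: |-0.020606| − 0.000384 = 0.020222.
Null standard error: √(0.95·0.05/1303) = √0.000036454 = 0.006038.
z = (−)0.020222/0.006038 = -3.349.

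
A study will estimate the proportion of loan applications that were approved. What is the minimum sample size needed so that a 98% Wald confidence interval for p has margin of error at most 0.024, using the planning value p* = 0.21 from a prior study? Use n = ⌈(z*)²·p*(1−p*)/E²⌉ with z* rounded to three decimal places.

The 98% critical value is z* = 2.326.
p*(1−p*) = 0.1659.
Required n before rounding: 5.410276 × 0.1659 / 0.024² = 1558.272.
⌈1558.272⌉ = 1559.

n = 1559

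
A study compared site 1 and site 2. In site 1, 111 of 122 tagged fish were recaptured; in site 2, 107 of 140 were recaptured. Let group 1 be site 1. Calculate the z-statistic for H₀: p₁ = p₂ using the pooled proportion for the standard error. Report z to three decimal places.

z = 3.144

Sample proportions: p̂₁ = 111/122 = 0.90984 and p̂₂ = 107/140 = 0.76429.
Pooled p̂ = (111+107)/(122+140) = 218/262 = 0.83206.
SE = √[p̂(1−p̂)(1/n₁+1/n₂)] = √[0.83206·0.16794·(1/122+1/140)] ≈ 0.046298.
z = (p̂₁ − p̂₂)/SE = (0.90984 − 0.76429)/0.046298 = 0.14555/0.046298 = 3.144.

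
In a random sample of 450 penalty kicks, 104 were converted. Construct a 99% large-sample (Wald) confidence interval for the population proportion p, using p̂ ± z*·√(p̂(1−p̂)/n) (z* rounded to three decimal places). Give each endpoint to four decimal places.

With x = 104 successes in n = 450, p̂ = 0.23111.
Standard error of p̂: √(0.177699/450) = √0.000394886 = 0.019872.
For 99% confidence, z* = 2.576.
Margin = 2.576·0.019872 = 0.05119.
CI: 0.23111 ± 0.05119 = (0.1799, 0.2823).

(0.1799, 0.2823)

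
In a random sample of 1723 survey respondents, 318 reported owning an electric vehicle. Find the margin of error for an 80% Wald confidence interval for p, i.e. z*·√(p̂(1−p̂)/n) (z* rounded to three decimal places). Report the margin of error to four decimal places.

p̂ = 318/1723 = 0.18456.
Standard error of p̂: √(0.150499/1723) = √0.000087347 = 0.009346.
The 80% critical value is z* = 1.282.
Margin of error = z*·SE = 1.282 × 0.009346 = 0.0120.

ME = 0.0120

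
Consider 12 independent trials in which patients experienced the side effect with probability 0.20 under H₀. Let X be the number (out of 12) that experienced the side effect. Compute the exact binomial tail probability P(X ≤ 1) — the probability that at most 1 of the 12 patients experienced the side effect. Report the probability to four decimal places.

X is binomial with n = 12 and p = 0.20.
P(X ≤ 1) = C(12,0)·0.20^0·0.80^12 + C(12,1)·0.20^1·0.80^11.
= 0.068719 + 0.206158 = 0.2749.

P = 0.2749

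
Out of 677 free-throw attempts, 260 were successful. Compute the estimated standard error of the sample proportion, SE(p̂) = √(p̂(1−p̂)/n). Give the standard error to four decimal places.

SE = 0.0187

The sample proportion is 260/677 = 0.38405.
p̂(1−p̂) = 0.236556.
Dividing by n and taking the root: √0.000349418 = 0.0187.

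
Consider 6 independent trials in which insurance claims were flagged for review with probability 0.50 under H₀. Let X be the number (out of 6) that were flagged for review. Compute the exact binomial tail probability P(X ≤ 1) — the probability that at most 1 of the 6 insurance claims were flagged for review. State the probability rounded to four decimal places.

X ~ Binomial(n=6, p=0.50).
P(X ≤ 1) = C(6,0)·0.50^0·0.50^6 + C(6,1)·0.50^1·0.50^5.
= 0.015625 + 0.093750 = 0.1094.

P = 0.1094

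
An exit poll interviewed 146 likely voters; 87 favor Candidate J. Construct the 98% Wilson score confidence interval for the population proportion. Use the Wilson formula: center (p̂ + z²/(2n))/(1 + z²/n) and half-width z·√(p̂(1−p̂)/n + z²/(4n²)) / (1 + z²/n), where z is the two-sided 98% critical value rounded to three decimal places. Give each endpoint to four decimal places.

(0.4996, 0.6853)

p̂ = 87/146 = 0.59589; z = 2.326, so z² = 5.410276.
Denominator 1 + z²/n = 1 + 5.410276/146 = 1.037057.
Center = (0.59589 + 0.018528)/1.037057 = 0.59246.
Radicand: p̂(1−p̂)/n + z²/(4n²) = 0.001649350 + 0.000063453 = 0.001712803.
Half-width = z·√(radicand)/denom = 2.326·0.041386/1.037057 = 0.09282.
Interval: 0.59246 ± 0.09282 → (0.4996, 0.6853).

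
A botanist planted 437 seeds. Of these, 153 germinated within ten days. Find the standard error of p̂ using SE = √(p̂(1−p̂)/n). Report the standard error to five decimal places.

SE = 0.02282

With x = 153 successes in n = 437, p̂ = 0.35011.
p̂(1−p̂) = 0.227533.
SE = √(0.227533/437) = √0.000520670 = 0.02282.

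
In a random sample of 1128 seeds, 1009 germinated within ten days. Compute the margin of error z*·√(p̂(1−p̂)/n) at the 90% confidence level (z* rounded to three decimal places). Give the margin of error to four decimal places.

The sample proportion is 1009/1128 = 0.89450.
SE = √(p̂(1−p̂)/n) = √(0.094367/1128) = 0.009147.
For 90% confidence, z* = 1.645.
So ME = 0.0150.

ME = 0.0150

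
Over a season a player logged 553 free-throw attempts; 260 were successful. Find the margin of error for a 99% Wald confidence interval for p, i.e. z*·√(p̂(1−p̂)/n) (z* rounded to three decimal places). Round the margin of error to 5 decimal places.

ME = 0.05467

With x = 260 successes in n = 553, p̂ = 0.47016.
Standard error of p̂: √(0.249110/553) = √0.000450470 = 0.021224.
The 99% critical value is z* = 2.576.
Margin of error = z*·SE = 2.576 × 0.021224 = 0.05467.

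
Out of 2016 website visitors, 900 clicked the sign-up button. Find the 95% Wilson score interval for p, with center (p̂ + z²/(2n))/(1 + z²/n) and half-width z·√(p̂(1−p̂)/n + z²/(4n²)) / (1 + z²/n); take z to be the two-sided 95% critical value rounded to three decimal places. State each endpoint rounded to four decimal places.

Here p̂ = 900/2016 = 0.44643 and z = 1.960 (z² = 3.841600).
1 + z²/n = 1.001906.
Adjusted center: (0.44643 + z²/(2n))/1.001906 = 0.44653.
Radicand: p̂(1−p̂)/n + z²/(4n²) = 0.000122584 + 0.000000236 = 0.000122820.
Half-width = z·√(radicand)/denom = 1.960·0.011082/1.001906 = 0.02168.
CI: 0.44653 ± 0.02168 = (0.4249, 0.4682).

(0.4249, 0.4682)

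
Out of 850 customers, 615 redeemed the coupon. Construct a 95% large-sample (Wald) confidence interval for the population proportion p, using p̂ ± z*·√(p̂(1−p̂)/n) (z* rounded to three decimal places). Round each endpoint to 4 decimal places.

With x = 615 successes in n = 850, p̂ = 0.72353.
SE(p̂) = √(0.72353·0.27647/850) = 0.015341.
The 95% critical value is z* = 1.960.
Margin of error: 1.960 × 0.015341 = 0.03007.
So the interval runs from 0.6935 to 0.7536.

(0.6935, 0.7536)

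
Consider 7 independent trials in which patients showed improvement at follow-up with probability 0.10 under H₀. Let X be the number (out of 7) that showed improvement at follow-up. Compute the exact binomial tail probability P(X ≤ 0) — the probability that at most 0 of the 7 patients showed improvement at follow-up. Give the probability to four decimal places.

X ~ Binomial(n=7, p=0.10).
P(X ≤ 0) = C(7,0)·0.10^0·0.90^7.
= 0.478297 = 0.4783.

P = 0.4783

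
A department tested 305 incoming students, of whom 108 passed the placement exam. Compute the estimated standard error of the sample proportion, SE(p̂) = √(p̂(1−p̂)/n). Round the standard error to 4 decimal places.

SE = 0.0274

Sample proportion p̂ = 108/305 = 0.35410.
p̂(1−p̂) = 0.35410·0.64590 = 0.228713.
SE = √(0.228713/305) = √0.000749879 = 0.0274.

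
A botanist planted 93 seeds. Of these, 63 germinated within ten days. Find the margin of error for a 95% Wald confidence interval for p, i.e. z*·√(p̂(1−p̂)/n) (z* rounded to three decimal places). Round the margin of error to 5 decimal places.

ME = 0.09501

The sample proportion is 63/93 = 0.67742.
Standard error of p̂: √(0.218522/93) = √0.002349703 = 0.048474.
z* = 1.960 at the 95% level.
ME = 1.960·0.048474 = 0.09501.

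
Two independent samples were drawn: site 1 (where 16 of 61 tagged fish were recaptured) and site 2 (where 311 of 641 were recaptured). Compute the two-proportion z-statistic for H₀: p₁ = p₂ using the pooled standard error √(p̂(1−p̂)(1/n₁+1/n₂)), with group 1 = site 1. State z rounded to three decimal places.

p̂₁ = 16/61 = 0.26230, p̂₂ = 311/641 = 0.48518.
Pooled p̂ = (16+311)/(61+641) = 327/702 = 0.46581.
SE = √[p̂(1−p̂)(1/n₁+1/n₂)] = √[0.46581·0.53419·(1/61+1/641)] ≈ 0.066839.
z = -0.22288/0.066839 = -3.335.

z = -3.335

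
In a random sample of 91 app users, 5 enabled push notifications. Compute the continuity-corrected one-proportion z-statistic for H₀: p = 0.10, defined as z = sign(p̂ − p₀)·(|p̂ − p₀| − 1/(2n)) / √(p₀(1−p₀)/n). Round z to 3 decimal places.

Sample proportion p̂ = 5/91 = 0.05495. p̂ − p₀ = -0.045055.
Continuity correction 1/(2n) = 1/182 = 0.005495.
Corrected numerator: |-0.045055| − 0.005495 = 0.039560.
SE₀ = √(0.10·0.90/91) = 0.031449.
z = −0.039560/0.031449 = -1.258.

z = -1.258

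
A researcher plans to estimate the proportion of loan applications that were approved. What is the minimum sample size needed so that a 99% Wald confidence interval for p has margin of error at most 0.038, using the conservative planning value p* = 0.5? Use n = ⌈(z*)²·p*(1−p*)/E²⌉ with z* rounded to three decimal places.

n = 1149

For 99% confidence, z* = 2.576.
p*(1−p*) = 0.2500.
Required n before rounding: 6.635776 × 0.2500 / 0.038² = 1148.853.
Rounding up, n = 1149.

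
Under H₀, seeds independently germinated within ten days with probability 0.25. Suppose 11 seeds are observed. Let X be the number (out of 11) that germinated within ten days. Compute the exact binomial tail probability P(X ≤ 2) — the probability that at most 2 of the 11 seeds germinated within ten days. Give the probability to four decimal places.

P = 0.4552

X ~ Binomial(n=11, p=0.25).
P(X ≤ 2) = C(11,0)·0.25^0·0.75^11 + C(11,1)·0.25^1·0.75^10 + C(11,2)·0.25^2·0.75^9.
= 0.042235 + 0.154862 + 0.258104 = 0.4552.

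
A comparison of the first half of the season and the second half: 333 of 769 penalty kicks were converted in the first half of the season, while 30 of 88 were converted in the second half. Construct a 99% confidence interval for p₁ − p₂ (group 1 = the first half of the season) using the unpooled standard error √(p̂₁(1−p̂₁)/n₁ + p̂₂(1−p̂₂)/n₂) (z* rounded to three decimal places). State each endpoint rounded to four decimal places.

p̂₁ = 333/769 = 0.43303, p̂₂ = 30/88 = 0.34091; p̂₁ − p̂₂ = 0.09212.
Unpooled SE = √(p̂₁(1−p̂₁)/n₁ + p̂₂(1−p̂₂)/n₂) = √(0.000319265 + 0.002553296) = 0.053596.
z* = 2.576 at the 99% level. Margin of error = 0.13806.
Interval: 0.09212 ± 0.13806 → (-0.0459, 0.2302).

(-0.0459, 0.2302)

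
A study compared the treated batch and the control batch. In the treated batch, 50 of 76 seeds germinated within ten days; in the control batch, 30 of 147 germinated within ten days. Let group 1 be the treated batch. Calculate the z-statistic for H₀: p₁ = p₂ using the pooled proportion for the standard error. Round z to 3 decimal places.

z = 6.697

Sample proportions: p̂₁ = 50/76 = 0.65789 and p̂₂ = 30/147 = 0.20408.
Pooling: p̂ = 80/223 = 0.35874.
SE = √[p̂(1−p̂)(1/n₁+1/n₂)] = √[0.35874·0.64126·(1/76+1/147)] ≈ 0.067763.
z = (p̂₁ − p̂₂)/SE = (0.65789 − 0.20408)/0.067763 = 0.45381/0.067763 = 6.697.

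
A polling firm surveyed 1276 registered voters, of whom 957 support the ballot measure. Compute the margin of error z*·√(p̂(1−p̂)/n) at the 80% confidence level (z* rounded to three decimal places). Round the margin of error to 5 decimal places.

ME = 0.01554

Sample proportion p̂ = 957/1276 = 0.75000.
SE(p̂) = √(0.75000·0.25000/1276) = 0.012122.
z* = 1.282 at the 80% level.
Margin of error = z*·SE = 1.282 × 0.012122 = 0.01554.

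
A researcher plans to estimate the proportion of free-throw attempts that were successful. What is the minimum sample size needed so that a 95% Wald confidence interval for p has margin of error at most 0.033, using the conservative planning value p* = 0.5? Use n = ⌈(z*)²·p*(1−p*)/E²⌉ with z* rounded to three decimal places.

z* = 1.960 at the 95% level.
p*(1−p*) = 0.50·0.50 = 0.2500.
(z*)²·p*(1−p*)/E² = 3.841600·0.2500/0.001089 = 881.910.
⌈881.910⌉ = 882.

n = 882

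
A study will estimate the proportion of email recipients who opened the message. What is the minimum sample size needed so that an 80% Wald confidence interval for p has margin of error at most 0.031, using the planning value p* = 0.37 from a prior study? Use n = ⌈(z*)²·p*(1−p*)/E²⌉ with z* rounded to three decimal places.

n = 399

The 80% critical value is z* = 1.282.
p*(1−p*) = 0.2331.
(z*)²·p*(1−p*)/E² = 1.643524·0.2331/0.000961 = 398.653.
⌈398.653⌉ = 399.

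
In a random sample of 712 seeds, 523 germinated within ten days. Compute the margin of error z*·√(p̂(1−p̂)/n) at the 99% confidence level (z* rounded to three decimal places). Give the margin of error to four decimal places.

The sample proportion is 523/712 = 0.73455.
SE(p̂) = √(0.73455·0.26545/712) = 0.016549.
The 99% critical value is z* = 2.576.
Margin of error = z*·SE = 2.576 × 0.016549 = 0.0426.

ME = 0.0426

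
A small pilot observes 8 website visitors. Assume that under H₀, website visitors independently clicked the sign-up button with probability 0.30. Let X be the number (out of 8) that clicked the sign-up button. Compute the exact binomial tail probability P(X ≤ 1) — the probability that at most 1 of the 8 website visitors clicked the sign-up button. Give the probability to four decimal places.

P = 0.2553

X is binomial with n = 8 and p = 0.30.
P(X ≤ 1) = C(8,0)·0.30^0·0.70^8 + C(8,1)·0.30^1·0.70^7.
= 0.057648 + 0.197650 = 0.2553.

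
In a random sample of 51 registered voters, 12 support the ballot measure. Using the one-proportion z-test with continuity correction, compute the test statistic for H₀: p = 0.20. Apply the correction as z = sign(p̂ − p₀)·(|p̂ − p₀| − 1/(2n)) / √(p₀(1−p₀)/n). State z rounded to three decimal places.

Sample proportion p̂ = 12/51 = 0.23529. p̂ − p₀ = 0.035294.
Continuity correction 1/(2n) = 1/102 = 0.009804.
Corrected numerator: |0.035294| − 0.009804 = 0.025490.
Under H₀, SE = √(p₀(1−p₀)/n) = √(0.20·0.80/51) = √0.003137255 = 0.056011.
z = +0.025490/0.056011 = 0.455.

z = 0.455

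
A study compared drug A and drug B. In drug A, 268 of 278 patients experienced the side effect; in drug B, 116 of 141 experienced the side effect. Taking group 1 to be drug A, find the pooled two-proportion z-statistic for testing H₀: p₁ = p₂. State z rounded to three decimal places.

z = 4.941

p̂₁ = 268/278 = 0.96403, p̂₂ = 116/141 = 0.82270.
Pooled p̂ = (268+116)/(278+141) = 384/419 = 0.91647.
Pooled SE = √[0.0765546·0.01068932] ≈ 0.028606.
z = (p̂₁ − p̂₂)/SE = (0.96403 − 0.82270)/0.028606 = 0.14133/0.028606 = 4.941.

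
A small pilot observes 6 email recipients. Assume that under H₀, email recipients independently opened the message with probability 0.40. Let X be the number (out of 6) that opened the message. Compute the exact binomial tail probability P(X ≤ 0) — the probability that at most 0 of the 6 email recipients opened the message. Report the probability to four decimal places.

X ~ Binomial(n=6, p=0.40).
P(X ≤ 0) = C(6,0)·0.40^0·0.60^6.
= 0.046656 = 0.0467.

P = 0.0467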